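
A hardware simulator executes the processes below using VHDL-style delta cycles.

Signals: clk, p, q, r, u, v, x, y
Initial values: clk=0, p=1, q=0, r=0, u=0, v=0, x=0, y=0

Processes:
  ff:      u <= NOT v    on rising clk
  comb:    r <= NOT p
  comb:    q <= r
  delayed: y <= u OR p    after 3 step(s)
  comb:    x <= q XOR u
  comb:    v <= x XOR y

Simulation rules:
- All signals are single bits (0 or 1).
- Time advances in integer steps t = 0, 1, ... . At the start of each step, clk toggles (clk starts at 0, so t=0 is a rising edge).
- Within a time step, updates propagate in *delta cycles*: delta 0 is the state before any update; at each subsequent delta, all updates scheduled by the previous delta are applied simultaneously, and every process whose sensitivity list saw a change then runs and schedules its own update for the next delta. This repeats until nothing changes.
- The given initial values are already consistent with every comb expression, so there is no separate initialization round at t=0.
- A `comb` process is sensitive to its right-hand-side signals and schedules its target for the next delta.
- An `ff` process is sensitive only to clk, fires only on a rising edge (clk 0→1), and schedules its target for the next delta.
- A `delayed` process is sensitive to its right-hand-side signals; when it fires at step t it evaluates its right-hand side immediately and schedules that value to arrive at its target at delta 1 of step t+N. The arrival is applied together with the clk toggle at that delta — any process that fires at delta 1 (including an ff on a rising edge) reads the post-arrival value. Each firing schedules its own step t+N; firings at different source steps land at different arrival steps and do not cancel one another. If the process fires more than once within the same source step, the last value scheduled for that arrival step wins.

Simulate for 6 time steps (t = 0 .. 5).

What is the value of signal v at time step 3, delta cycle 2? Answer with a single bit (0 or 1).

t=0 Δ0: x=0 p=1 clk=0 u=0 r=0 q=0 v=0 y=0
  Δ1: clk:0→1
  Δ2: u:0→1
  Δ3: x:0→1
  Δ4: v:0→1
  (4Δ to stable)
t=1 Δ0: x=1 p=1 clk=1 u=1 r=0 q=0 v=1 y=0
  Δ1: clk:1→0
  (1Δ to stable)
t=2 Δ0: x=1 p=1 clk=0 u=1 r=0 q=0 v=1 y=0
  Δ1: clk:0→1
  Δ2: u:1→0
  Δ3: x:1→0
  Δ4: v:1→0
  (4Δ to stable)
t=3 Δ0: x=0 p=1 clk=1 u=0 r=0 q=0 v=0 y=0
  Δ1: clk:1→0, y:0→1
  Δ2: v:0→1
  (2Δ to stable)
t=4 Δ0: x=0 p=1 clk=0 u=0 r=0 q=0 v=1 y=1
  Δ1: clk:0→1
  (1Δ to stable)
t=5 Δ0: x=0 p=1 clk=1 u=0 r=0 q=0 v=1 y=1
  Δ1: clk:1→0
  (1Δ to stable)

1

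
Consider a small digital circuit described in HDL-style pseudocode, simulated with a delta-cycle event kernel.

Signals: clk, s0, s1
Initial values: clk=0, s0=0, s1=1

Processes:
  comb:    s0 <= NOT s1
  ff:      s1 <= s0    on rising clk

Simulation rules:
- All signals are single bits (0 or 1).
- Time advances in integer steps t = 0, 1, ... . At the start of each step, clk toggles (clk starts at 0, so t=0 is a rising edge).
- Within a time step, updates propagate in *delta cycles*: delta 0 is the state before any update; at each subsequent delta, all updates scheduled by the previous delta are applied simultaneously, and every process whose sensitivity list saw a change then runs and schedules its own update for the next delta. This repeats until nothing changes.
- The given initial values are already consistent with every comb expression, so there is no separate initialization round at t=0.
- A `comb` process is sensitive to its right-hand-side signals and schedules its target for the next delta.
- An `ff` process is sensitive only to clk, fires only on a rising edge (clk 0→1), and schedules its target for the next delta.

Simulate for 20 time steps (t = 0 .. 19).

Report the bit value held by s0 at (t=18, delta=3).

[bits: s1,clk,s0]
t=0: Δ0=100 Δ1=110 Δ2=010 Δ3=011 | 3Δ
t=1: Δ0=011 Δ1=001 | 1Δ
t=2: Δ0=001 Δ1=011 Δ2=111 Δ3=110 | 3Δ
t=3: Δ0=110 Δ1=100 | 1Δ
t=4: Δ0=100 Δ1=110 Δ2=010 Δ3=011 | 3Δ
t=5: Δ0=011 Δ1=001 | 1Δ
t=6: Δ0=001 Δ1=011 Δ2=111 Δ3=110 | 3Δ
t=7: Δ0=110 Δ1=100 | 1Δ
t=8: Δ0=100 Δ1=110 Δ2=010 Δ3=011 | 3Δ
t=9: Δ0=011 Δ1=001 | 1Δ
t=10: Δ0=001 Δ1=011 Δ2=111 Δ3=110 | 3Δ
t=11: Δ0=110 Δ1=100 | 1Δ
t=12: Δ0=100 Δ1=110 Δ2=010 Δ3=011 | 3Δ
t=13: Δ0=011 Δ1=001 | 1Δ
t=14: Δ0=001 Δ1=011 Δ2=111 Δ3=110 | 3Δ
t=15: Δ0=110 Δ1=100 | 1Δ
t=16: Δ0=100 Δ1=110 Δ2=010 Δ3=011 | 3Δ
t=17: Δ0=011 Δ1=001 | 1Δ
t=18: Δ0=001 Δ1=011 Δ2=111 Δ3=110 | 3Δ
t=19: Δ0=110 Δ1=100 | 1Δ

0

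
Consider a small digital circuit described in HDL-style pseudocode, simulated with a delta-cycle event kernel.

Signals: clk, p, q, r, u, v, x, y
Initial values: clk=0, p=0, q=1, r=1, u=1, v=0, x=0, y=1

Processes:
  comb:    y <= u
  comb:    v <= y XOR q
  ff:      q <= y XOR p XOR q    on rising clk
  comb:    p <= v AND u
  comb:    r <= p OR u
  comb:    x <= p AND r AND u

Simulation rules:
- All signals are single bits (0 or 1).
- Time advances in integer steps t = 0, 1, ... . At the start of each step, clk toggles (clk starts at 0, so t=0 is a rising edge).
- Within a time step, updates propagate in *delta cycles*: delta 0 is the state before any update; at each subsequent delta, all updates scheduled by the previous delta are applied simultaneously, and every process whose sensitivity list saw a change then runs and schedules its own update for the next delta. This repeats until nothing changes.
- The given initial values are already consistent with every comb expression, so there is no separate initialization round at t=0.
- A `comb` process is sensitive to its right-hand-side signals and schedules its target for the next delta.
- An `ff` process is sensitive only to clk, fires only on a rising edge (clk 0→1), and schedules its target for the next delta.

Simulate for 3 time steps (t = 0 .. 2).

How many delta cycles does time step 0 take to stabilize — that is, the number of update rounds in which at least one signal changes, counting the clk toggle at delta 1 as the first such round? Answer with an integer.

5

[bits: r,p,v,q,u,x,y,clk]
t=0: Δ0=10011010 Δ1=10011011 Δ2=10001011 Δ3=10101011 Δ4=11101011 Δ5=11101111 | 5Δ
t=1: Δ0=11101111 Δ1=11101110 | 1Δ
t=2: Δ0=11101110 Δ1=11101111 | 1Δ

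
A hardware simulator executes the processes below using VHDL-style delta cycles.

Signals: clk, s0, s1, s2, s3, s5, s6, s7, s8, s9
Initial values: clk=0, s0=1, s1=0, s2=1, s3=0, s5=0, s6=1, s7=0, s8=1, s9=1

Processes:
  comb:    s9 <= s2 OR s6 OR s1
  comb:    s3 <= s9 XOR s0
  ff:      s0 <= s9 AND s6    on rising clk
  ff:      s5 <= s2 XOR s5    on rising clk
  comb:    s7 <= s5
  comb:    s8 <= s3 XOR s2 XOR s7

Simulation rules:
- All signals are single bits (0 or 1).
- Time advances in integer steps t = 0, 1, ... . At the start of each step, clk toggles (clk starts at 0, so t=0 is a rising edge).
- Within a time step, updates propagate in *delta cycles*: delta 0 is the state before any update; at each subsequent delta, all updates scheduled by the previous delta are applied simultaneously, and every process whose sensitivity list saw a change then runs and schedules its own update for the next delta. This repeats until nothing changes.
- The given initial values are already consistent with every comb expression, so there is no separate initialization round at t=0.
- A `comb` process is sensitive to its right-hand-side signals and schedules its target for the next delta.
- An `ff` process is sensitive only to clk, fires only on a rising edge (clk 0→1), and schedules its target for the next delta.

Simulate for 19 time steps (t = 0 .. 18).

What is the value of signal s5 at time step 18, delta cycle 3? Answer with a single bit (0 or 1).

[bits: clk,s6,s0,s5,s7,s1,s3,s2,s8,s9]
t=0: Δ0=0110000111 Δ1=1110000111 Δ2=1111000111 Δ3=1111100111 Δ4=1111100101 | 4Δ
t=1: Δ0=1111100101 Δ1=0111100101 | 1Δ
t=2: Δ0=0111100101 Δ1=1111100101 Δ2=1110100101 Δ3=1110000101 Δ4=1110000111 | 4Δ
t=3: Δ0=1110000111 Δ1=0110000111 | 1Δ
t=4: Δ0=0110000111 Δ1=1110000111 Δ2=1111000111 Δ3=1111100111 Δ4=1111100101 | 4Δ
t=5: Δ0=1111100101 Δ1=0111100101 | 1Δ
t=6: Δ0=0111100101 Δ1=1111100101 Δ2=1110100101 Δ3=1110000101 Δ4=1110000111 | 4Δ
t=7: Δ0=1110000111 Δ1=0110000111 | 1Δ
t=8: Δ0=0110000111 Δ1=1110000111 Δ2=1111000111 Δ3=1111100111 Δ4=1111100101 | 4Δ
t=9: Δ0=1111100101 Δ1=0111100101 | 1Δ
t=10: Δ0=0111100101 Δ1=1111100101 Δ2=1110100101 Δ3=1110000101 Δ4=1110000111 | 4Δ
t=11: Δ0=1110000111 Δ1=0110000111 | 1Δ
t=12: Δ0=0110000111 Δ1=1110000111 Δ2=1111000111 Δ3=1111100111 Δ4=1111100101 | 4Δ
t=13: Δ0=1111100101 Δ1=0111100101 | 1Δ
t=14: Δ0=0111100101 Δ1=1111100101 Δ2=1110100101 Δ3=1110000101 Δ4=1110000111 | 4Δ
t=15: Δ0=1110000111 Δ1=0110000111 | 1Δ
t=16: Δ0=0110000111 Δ1=1110000111 Δ2=1111000111 Δ3=1111100111 Δ4=1111100101 | 4Δ
t=17: Δ0=1111100101 Δ1=0111100101 | 1Δ
t=18: Δ0=0111100101 Δ1=1111100101 Δ2=1110100101 Δ3=1110000101 Δ4=1110000111 | 4Δ

0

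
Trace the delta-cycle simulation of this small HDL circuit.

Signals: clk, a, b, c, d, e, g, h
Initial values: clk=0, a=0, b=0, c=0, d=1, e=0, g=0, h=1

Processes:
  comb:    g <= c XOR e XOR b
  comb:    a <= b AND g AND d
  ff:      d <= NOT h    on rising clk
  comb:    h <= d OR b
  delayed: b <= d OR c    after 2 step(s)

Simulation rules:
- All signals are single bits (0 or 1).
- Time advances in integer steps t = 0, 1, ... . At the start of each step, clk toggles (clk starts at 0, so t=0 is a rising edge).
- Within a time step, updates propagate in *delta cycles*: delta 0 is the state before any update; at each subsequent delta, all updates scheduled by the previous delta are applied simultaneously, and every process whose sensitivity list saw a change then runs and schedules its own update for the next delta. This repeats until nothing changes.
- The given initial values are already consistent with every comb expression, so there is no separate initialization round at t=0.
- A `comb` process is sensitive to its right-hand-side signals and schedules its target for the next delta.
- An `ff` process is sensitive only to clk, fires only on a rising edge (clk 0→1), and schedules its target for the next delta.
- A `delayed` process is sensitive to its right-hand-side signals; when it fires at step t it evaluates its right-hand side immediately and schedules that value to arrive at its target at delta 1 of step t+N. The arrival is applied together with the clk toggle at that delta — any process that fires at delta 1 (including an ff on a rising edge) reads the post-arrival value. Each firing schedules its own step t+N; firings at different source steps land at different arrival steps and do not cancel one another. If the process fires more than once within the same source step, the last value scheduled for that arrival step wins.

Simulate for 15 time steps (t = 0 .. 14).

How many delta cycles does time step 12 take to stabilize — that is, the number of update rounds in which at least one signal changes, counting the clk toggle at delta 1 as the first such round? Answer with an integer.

t=0 Δ0: a=0 c=0 g=0 b=0 d=1 e=0 h=1 clk=0
  Δ1: clk:0→1
  Δ2: d:1→0
  Δ3: h:1→0
  (3Δ to stable)
t=1 Δ0: a=0 c=0 g=0 b=0 d=0 e=0 h=0 clk=1
  Δ1: clk:1→0
  (1Δ to stable)
t=2 Δ0: a=0 c=0 g=0 b=0 d=0 e=0 h=0 clk=0
  Δ1: clk:0→1
  Δ2: d:0→1
  Δ3: h:0→1
  (3Δ to stable)
t=3 Δ0: a=0 c=0 g=0 b=0 d=1 e=0 h=1 clk=1
  Δ1: clk:1→0
  (1Δ to stable)
t=4 Δ0: a=0 c=0 g=0 b=0 d=1 e=0 h=1 clk=0
  Δ1: b:0→1, clk:0→1
  Δ2: g:0→1, d:1→0
  (2Δ to stable)
t=5 Δ0: a=0 c=0 g=1 b=1 d=0 e=0 h=1 clk=1
  Δ1: clk:1→0
  (1Δ to stable)
t=6 Δ0: a=0 c=0 g=1 b=1 d=0 e=0 h=1 clk=0
  Δ1: b:1→0, clk:0→1
  Δ2: g:1→0, h:1→0
  (2Δ to stable)
t=7 Δ0: a=0 c=0 g=0 b=0 d=0 e=0 h=0 clk=1
  Δ1: clk:1→0
  (1Δ to stable)
t=8 Δ0: a=0 c=0 g=0 b=0 d=0 e=0 h=0 clk=0
  Δ1: clk:0→1
  Δ2: d:0→1
  Δ3: h:0→1
  (3Δ to stable)
t=9 Δ0: a=0 c=0 g=0 b=0 d=1 e=0 h=1 clk=1
  Δ1: clk:1→0
  (1Δ to stable)
t=10 Δ0: a=0 c=0 g=0 b=0 d=1 e=0 h=1 clk=0
  Δ1: b:0→1, clk:0→1
  Δ2: g:0→1, d:1→0
  (2Δ to stable)
t=11 Δ0: a=0 c=0 g=1 b=1 d=0 e=0 h=1 clk=1
  Δ1: clk:1→0
  (1Δ to stable)
t=12 Δ0: a=0 c=0 g=1 b=1 d=0 e=0 h=1 clk=0
  Δ1: b:1→0, clk:0→1
  Δ2: g:1→0, h:1→0
  (2Δ to stable)
t=13 Δ0: a=0 c=0 g=0 b=0 d=0 e=0 h=0 clk=1
  Δ1: clk:1→0
  (1Δ to stable)
t=14 Δ0: a=0 c=0 g=0 b=0 d=0 e=0 h=0 clk=0
  Δ1: clk:0→1
  Δ2: d:0→1
  Δ3: h:0→1
  (3Δ to stable)

2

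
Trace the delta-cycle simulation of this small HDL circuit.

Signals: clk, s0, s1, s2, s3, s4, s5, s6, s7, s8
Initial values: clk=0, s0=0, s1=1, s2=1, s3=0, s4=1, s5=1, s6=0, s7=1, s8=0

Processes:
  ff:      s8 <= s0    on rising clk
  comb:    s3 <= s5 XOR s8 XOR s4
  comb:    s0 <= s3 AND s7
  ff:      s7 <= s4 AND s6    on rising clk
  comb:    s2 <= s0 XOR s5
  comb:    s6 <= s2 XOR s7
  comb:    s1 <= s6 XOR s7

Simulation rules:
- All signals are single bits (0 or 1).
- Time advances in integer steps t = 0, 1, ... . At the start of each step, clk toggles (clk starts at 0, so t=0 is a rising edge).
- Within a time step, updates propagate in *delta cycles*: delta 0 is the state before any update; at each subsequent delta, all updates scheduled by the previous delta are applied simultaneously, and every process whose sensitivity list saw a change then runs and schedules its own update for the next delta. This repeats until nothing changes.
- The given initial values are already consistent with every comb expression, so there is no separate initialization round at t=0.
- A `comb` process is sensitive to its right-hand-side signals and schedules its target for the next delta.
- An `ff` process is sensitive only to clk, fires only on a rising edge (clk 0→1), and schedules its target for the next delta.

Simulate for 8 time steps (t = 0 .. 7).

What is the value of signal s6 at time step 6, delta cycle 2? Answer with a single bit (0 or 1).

1

[bits: s8,s4,s6,s0,s2,clk,s5,s7,s1,s3]
t=0: Δ0=0100101110 Δ1=0100111110 Δ2=0100111010 Δ3=0110111000 Δ4=0110111010 | 4Δ
t=1: Δ0=0110111010 Δ1=0110101010 | 1Δ
t=2: Δ0=0110101010 Δ1=0110111010 Δ2=0110111110 Δ3=0100111100 Δ4=0100111110 | 4Δ
t=3: Δ0=0100111110 Δ1=0100101110 | 1Δ
t=4: Δ0=0100101110 Δ1=0100111110 Δ2=0100111010 Δ3=0110111000 Δ4=0110111010 | 4Δ
t=5: Δ0=0110111010 Δ1=0110101010 | 1Δ
t=6: Δ0=0110101010 Δ1=0110111010 Δ2=0110111110 Δ3=0100111100 Δ4=0100111110 | 4Δ
t=7: Δ0=0100111110 Δ1=0100101110 | 1Δ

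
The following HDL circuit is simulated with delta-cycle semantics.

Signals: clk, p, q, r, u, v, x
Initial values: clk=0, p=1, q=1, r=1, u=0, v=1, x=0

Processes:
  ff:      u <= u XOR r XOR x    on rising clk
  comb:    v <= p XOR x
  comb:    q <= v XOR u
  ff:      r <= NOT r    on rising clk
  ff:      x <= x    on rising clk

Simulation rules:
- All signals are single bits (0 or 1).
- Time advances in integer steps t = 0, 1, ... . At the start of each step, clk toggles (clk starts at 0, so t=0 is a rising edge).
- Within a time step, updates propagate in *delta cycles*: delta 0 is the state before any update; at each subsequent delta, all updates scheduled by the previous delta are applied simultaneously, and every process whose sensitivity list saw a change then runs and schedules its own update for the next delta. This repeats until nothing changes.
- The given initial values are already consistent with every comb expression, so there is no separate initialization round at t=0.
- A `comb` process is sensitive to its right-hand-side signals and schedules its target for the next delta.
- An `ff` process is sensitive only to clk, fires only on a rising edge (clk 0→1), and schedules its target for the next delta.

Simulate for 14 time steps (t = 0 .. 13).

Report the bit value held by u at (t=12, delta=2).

t=0 Δ0: p=1 v=1 x=0 r=1 q=1 clk=0 u=0
  Δ1: clk:0→1
  Δ2: r:1→0, u:0→1
  Δ3: q:1→0
  (3Δ to stable)
t=1 Δ0: p=1 v=1 x=0 r=0 q=0 clk=1 u=1
  Δ1: clk:1→0
  (1Δ to stable)
t=2 Δ0: p=1 v=1 x=0 r=0 q=0 clk=0 u=1
  Δ1: clk:0→1
  Δ2: r:0→1
  (2Δ to stable)
t=3 Δ0: p=1 v=1 x=0 r=1 q=0 clk=1 u=1
  Δ1: clk:1→0
  (1Δ to stable)
t=4 Δ0: p=1 v=1 x=0 r=1 q=0 clk=0 u=1
  Δ1: clk:0→1
  Δ2: r:1→0, u:1→0
  Δ3: q:0→1
  (3Δ to stable)
t=5 Δ0: p=1 v=1 x=0 r=0 q=1 clk=1 u=0
  Δ1: clk:1→0
  (1Δ to stable)
t=6 Δ0: p=1 v=1 x=0 r=0 q=1 clk=0 u=0
  Δ1: clk:0→1
  Δ2: r:0→1
  (2Δ to stable)
t=7 Δ0: p=1 v=1 x=0 r=1 q=1 clk=1 u=0
  Δ1: clk:1→0
  (1Δ to stable)
t=8 Δ0: p=1 v=1 x=0 r=1 q=1 clk=0 u=0
  Δ1: clk:0→1
  Δ2: r:1→0, u:0→1
  Δ3: q:1→0
  (3Δ to stable)
t=9 Δ0: p=1 v=1 x=0 r=0 q=0 clk=1 u=1
  Δ1: clk:1→0
  (1Δ to stable)
t=10 Δ0: p=1 v=1 x=0 r=0 q=0 clk=0 u=1
  Δ1: clk:0→1
  Δ2: r:0→1
  (2Δ to stable)
t=11 Δ0: p=1 v=1 x=0 r=1 q=0 clk=1 u=1
  Δ1: clk:1→0
  (1Δ to stable)
t=12 Δ0: p=1 v=1 x=0 r=1 q=0 clk=0 u=1
  Δ1: clk:0→1
  Δ2: r:1→0, u:1→0
  Δ3: q:0→1
  (3Δ to stable)
t=13 Δ0: p=1 v=1 x=0 r=0 q=1 clk=1 u=0
  Δ1: clk:1→0
  (1Δ to stable)

0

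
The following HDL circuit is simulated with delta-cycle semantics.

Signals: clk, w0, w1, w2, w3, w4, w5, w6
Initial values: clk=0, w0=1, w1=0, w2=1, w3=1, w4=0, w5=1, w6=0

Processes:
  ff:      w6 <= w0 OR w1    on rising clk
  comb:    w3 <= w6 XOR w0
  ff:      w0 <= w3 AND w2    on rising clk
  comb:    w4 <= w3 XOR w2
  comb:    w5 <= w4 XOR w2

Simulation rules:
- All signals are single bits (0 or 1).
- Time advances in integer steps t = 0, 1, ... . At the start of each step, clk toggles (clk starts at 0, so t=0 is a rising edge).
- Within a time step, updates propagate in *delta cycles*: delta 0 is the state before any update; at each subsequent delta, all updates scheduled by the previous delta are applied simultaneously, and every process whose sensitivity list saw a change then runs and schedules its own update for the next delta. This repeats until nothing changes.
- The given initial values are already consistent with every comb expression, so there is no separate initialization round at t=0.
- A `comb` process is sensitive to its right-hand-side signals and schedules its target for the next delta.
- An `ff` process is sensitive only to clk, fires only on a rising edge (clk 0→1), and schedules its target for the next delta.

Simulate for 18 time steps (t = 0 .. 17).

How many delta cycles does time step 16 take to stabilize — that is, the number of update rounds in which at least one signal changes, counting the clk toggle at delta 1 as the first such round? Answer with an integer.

2

t0.Δ0 w0=1 w5=1 w4=0 w3=1 w6=0 w2=1 clk=0 w1=0
t0.Δ1 w0=1 w5=1 w4=0 w3=1 w6=0 w2=1 clk=1 w1=0
t0.Δ2 w0=1 w5=1 w4=0 w3=1 w6=1 w2=1 clk=1 w1=0
t0.Δ3 w0=1 w5=1 w4=0 w3=0 w6=1 w2=1 clk=1 w1=0
t0.Δ4 w0=1 w5=1 w4=1 w3=0 w6=1 w2=1 clk=1 w1=0
t0.Δ5 w0=1 w5=0 w4=1 w3=0 w6=1 w2=1 clk=1 w1=0
t1.Δ0 w0=1 w5=0 w4=1 w3=0 w6=1 w2=1 clk=1 w1=0
t1.Δ1 w0=1 w5=0 w4=1 w3=0 w6=1 w2=1 clk=0 w1=0
t2.Δ0 w0=1 w5=0 w4=1 w3=0 w6=1 w2=1 clk=0 w1=0
t2.Δ1 w0=1 w5=0 w4=1 w3=0 w6=1 w2=1 clk=1 w1=0
t2.Δ2 w0=0 w5=0 w4=1 w3=0 w6=1 w2=1 clk=1 w1=0
t2.Δ3 w0=0 w5=0 w4=1 w3=1 w6=1 w2=1 clk=1 w1=0
t2.Δ4 w0=0 w5=0 w4=0 w3=1 w6=1 w2=1 clk=1 w1=0
t2.Δ5 w0=0 w5=1 w4=0 w3=1 w6=1 w2=1 clk=1 w1=0
t3.Δ0 w0=0 w5=1 w4=0 w3=1 w6=1 w2=1 clk=1 w1=0
t3.Δ1 w0=0 w5=1 w4=0 w3=1 w6=1 w2=1 clk=0 w1=0
t4.Δ0 w0=0 w5=1 w4=0 w3=1 w6=1 w2=1 clk=0 w1=0
t4.Δ1 w0=0 w5=1 w4=0 w3=1 w6=1 w2=1 clk=1 w1=0
t4.Δ2 w0=1 w5=1 w4=0 w3=1 w6=0 w2=1 clk=1 w1=0
t5.Δ0 w0=1 w5=1 w4=0 w3=1 w6=0 w2=1 clk=1 w1=0
t5.Δ1 w0=1 w5=1 w4=0 w3=1 w6=0 w2=1 clk=0 w1=0
t6.Δ0 w0=1 w5=1 w4=0 w3=1 w6=0 w2=1 clk=0 w1=0
t6.Δ1 w0=1 w5=1 w4=0 w3=1 w6=0 w2=1 clk=1 w1=0
t6.Δ2 w0=1 w5=1 w4=0 w3=1 w6=1 w2=1 clk=1 w1=0
t6.Δ3 w0=1 w5=1 w4=0 w3=0 w6=1 w2=1 clk=1 w1=0
t6.Δ4 w0=1 w5=1 w4=1 w3=0 w6=1 w2=1 clk=1 w1=0
t6.Δ5 w0=1 w5=0 w4=1 w3=0 w6=1 w2=1 clk=1 w1=0
t7.Δ0 w0=1 w5=0 w4=1 w3=0 w6=1 w2=1 clk=1 w1=0
t7.Δ1 w0=1 w5=0 w4=1 w3=0 w6=1 w2=1 clk=0 w1=0
t8.Δ0 w0=1 w5=0 w4=1 w3=0 w6=1 w2=1 clk=0 w1=0
t8.Δ1 w0=1 w5=0 w4=1 w3=0 w6=1 w2=1 clk=1 w1=0
t8.Δ2 w0=0 w5=0 w4=1 w3=0 w6=1 w2=1 clk=1 w1=0
t8.Δ3 w0=0 w5=0 w4=1 w3=1 w6=1 w2=1 clk=1 w1=0
t8.Δ4 w0=0 w5=0 w4=0 w3=1 w6=1 w2=1 clk=1 w1=0
t8.Δ5 w0=0 w5=1 w4=0 w3=1 w6=1 w2=1 clk=1 w1=0
t9.Δ0 w0=0 w5=1 w4=0 w3=1 w6=1 w2=1 clk=1 w1=0
t9.Δ1 w0=0 w5=1 w4=0 w3=1 w6=1 w2=1 clk=0 w1=0
t10.Δ0 w0=0 w5=1 w4=0 w3=1 w6=1 w2=1 clk=0 w1=0
t10.Δ1 w0=0 w5=1 w4=0 w3=1 w6=1 w2=1 clk=1 w1=0
t10.Δ2 w0=1 w5=1 w4=0 w3=1 w6=0 w2=1 clk=1 w1=0
t11.Δ0 w0=1 w5=1 w4=0 w3=1 w6=0 w2=1 clk=1 w1=0
t11.Δ1 w0=1 w5=1 w4=0 w3=1 w6=0 w2=1 clk=0 w1=0
t12.Δ0 w0=1 w5=1 w4=0 w3=1 w6=0 w2=1 clk=0 w1=0
t12.Δ1 w0=1 w5=1 w4=0 w3=1 w6=0 w2=1 clk=1 w1=0
t12.Δ2 w0=1 w5=1 w4=0 w3=1 w6=1 w2=1 clk=1 w1=0
t12.Δ3 w0=1 w5=1 w4=0 w3=0 w6=1 w2=1 clk=1 w1=0
t12.Δ4 w0=1 w5=1 w4=1 w3=0 w6=1 w2=1 clk=1 w1=0
t12.Δ5 w0=1 w5=0 w4=1 w3=0 w6=1 w2=1 clk=1 w1=0
t13.Δ0 w0=1 w5=0 w4=1 w3=0 w6=1 w2=1 clk=1 w1=0
t13.Δ1 w0=1 w5=0 w4=1 w3=0 w6=1 w2=1 clk=0 w1=0
t14.Δ0 w0=1 w5=0 w4=1 w3=0 w6=1 w2=1 clk=0 w1=0
t14.Δ1 w0=1 w5=0 w4=1 w3=0 w6=1 w2=1 clk=1 w1=0
t14.Δ2 w0=0 w5=0 w4=1 w3=0 w6=1 w2=1 clk=1 w1=0
t14.Δ3 w0=0 w5=0 w4=1 w3=1 w6=1 w2=1 clk=1 w1=0
t14.Δ4 w0=0 w5=0 w4=0 w3=1 w6=1 w2=1 clk=1 w1=0
t14.Δ5 w0=0 w5=1 w4=0 w3=1 w6=1 w2=1 clk=1 w1=0
t15.Δ0 w0=0 w5=1 w4=0 w3=1 w6=1 w2=1 clk=1 w1=0
t15.Δ1 w0=0 w5=1 w4=0 w3=1 w6=1 w2=1 clk=0 w1=0
t16.Δ0 w0=0 w5=1 w4=0 w3=1 w6=1 w2=1 clk=0 w1=0
t16.Δ1 w0=0 w5=1 w4=0 w3=1 w6=1 w2=1 clk=1 w1=0
t16.Δ2 w0=1 w5=1 w4=0 w3=1 w6=0 w2=1 clk=1 w1=0
t17.Δ0 w0=1 w5=1 w4=0 w3=1 w6=0 w2=1 clk=1 w1=0
t17.Δ1 w0=1 w5=1 w4=0 w3=1 w6=0 w2=1 clk=0 w1=0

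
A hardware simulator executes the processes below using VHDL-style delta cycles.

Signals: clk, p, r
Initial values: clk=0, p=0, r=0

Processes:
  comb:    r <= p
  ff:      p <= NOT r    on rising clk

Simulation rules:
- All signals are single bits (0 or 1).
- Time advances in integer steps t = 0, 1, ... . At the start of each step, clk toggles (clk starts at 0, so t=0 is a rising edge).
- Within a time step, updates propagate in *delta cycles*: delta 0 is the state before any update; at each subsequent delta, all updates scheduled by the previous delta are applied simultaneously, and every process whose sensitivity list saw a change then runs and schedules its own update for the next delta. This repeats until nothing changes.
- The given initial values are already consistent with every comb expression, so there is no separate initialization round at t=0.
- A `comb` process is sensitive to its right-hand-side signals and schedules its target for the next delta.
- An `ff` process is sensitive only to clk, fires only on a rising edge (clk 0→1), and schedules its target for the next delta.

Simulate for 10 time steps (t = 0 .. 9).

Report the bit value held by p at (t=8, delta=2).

1

[bits: p,r,clk]
t=0: Δ0=000 Δ1=001 Δ2=101 Δ3=111 | 3Δ
t=1: Δ0=111 Δ1=110 | 1Δ
t=2: Δ0=110 Δ1=111 Δ2=011 Δ3=001 | 3Δ
t=3: Δ0=001 Δ1=000 | 1Δ
t=4: Δ0=000 Δ1=001 Δ2=101 Δ3=111 | 3Δ
t=5: Δ0=111 Δ1=110 | 1Δ
t=6: Δ0=110 Δ1=111 Δ2=011 Δ3=001 | 3Δ
t=7: Δ0=001 Δ1=000 | 1Δ
t=8: Δ0=000 Δ1=001 Δ2=101 Δ3=111 | 3Δ
t=9: Δ0=111 Δ1=110 | 1Δ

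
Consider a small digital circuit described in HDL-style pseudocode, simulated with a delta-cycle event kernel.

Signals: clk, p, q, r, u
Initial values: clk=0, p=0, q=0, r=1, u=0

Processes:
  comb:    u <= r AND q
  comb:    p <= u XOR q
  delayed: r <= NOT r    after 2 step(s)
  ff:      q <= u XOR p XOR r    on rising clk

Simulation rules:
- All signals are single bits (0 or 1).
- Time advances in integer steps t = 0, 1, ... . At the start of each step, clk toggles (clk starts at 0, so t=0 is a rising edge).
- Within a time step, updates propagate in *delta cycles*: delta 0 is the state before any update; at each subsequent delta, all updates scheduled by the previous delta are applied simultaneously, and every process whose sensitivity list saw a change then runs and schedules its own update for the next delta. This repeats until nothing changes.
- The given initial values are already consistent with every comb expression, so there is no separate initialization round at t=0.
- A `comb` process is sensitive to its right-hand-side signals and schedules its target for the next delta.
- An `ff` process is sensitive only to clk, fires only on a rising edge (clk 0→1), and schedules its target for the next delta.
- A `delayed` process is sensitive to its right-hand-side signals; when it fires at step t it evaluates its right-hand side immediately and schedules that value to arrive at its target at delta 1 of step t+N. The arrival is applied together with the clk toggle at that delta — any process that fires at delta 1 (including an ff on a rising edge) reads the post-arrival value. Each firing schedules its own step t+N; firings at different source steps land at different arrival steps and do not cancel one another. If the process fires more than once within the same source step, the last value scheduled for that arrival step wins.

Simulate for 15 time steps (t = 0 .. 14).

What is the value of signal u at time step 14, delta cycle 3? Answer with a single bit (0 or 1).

0

t=0 Δ0: r=1 p=0 clk=0 q=0 u=0
  Δ1: clk:0→1
  Δ2: q:0→1
  Δ3: p:0→1, u:0→1
  Δ4: p:1→0
  (4Δ to stable)
t=1 Δ0: r=1 p=0 clk=1 q=1 u=1
  Δ1: clk:1→0
  (1Δ to stable)
t=2 Δ0: r=1 p=0 clk=0 q=1 u=1
  Δ1: clk:0→1
  Δ2: q:1→0
  Δ3: p:0→1, u:1→0
  Δ4: p:1→0
  (4Δ to stable)
t=3 Δ0: r=1 p=0 clk=1 q=0 u=0
  Δ1: clk:1→0
  (1Δ to stable)
t=4 Δ0: r=1 p=0 clk=0 q=0 u=0
  Δ1: clk:0→1
  Δ2: q:0→1
  Δ3: p:0→1, u:0→1
  Δ4: p:1→0
  (4Δ to stable)
t=5 Δ0: r=1 p=0 clk=1 q=1 u=1
  Δ1: clk:1→0
  (1Δ to stable)
t=6 Δ0: r=1 p=0 clk=0 q=1 u=1
  Δ1: clk:0→1
  Δ2: q:1→0
  Δ3: p:0→1, u:1→0
  Δ4: p:1→0
  (4Δ to stable)
t=7 Δ0: r=1 p=0 clk=1 q=0 u=0
  Δ1: clk:1→0
  (1Δ to stable)
t=8 Δ0: r=1 p=0 clk=0 q=0 u=0
  Δ1: clk:0→1
  Δ2: q:0→1
  Δ3: p:0→1, u:0→1
  Δ4: p:1→0
  (4Δ to stable)
t=9 Δ0: r=1 p=0 clk=1 q=1 u=1
  Δ1: clk:1→0
  (1Δ to stable)
t=10 Δ0: r=1 p=0 clk=0 q=1 u=1
  Δ1: clk:0→1
  Δ2: q:1→0
  Δ3: p:0→1, u:1→0
  Δ4: p:1→0
  (4Δ to stable)
t=11 Δ0: r=1 p=0 clk=1 q=0 u=0
  Δ1: clk:1→0
  (1Δ to stable)
t=12 Δ0: r=1 p=0 clk=0 q=0 u=0
  Δ1: clk:0→1
  Δ2: q:0→1
  Δ3: p:0→1, u:0→1
  Δ4: p:1→0
  (4Δ to stable)
t=13 Δ0: r=1 p=0 clk=1 q=1 u=1
  Δ1: clk:1→0
  (1Δ to stable)
t=14 Δ0: r=1 p=0 clk=0 q=1 u=1
  Δ1: clk:0→1
  Δ2: q:1→0
  Δ3: p:0→1, u:1→0
  Δ4: p:1→0
  (4Δ to stable)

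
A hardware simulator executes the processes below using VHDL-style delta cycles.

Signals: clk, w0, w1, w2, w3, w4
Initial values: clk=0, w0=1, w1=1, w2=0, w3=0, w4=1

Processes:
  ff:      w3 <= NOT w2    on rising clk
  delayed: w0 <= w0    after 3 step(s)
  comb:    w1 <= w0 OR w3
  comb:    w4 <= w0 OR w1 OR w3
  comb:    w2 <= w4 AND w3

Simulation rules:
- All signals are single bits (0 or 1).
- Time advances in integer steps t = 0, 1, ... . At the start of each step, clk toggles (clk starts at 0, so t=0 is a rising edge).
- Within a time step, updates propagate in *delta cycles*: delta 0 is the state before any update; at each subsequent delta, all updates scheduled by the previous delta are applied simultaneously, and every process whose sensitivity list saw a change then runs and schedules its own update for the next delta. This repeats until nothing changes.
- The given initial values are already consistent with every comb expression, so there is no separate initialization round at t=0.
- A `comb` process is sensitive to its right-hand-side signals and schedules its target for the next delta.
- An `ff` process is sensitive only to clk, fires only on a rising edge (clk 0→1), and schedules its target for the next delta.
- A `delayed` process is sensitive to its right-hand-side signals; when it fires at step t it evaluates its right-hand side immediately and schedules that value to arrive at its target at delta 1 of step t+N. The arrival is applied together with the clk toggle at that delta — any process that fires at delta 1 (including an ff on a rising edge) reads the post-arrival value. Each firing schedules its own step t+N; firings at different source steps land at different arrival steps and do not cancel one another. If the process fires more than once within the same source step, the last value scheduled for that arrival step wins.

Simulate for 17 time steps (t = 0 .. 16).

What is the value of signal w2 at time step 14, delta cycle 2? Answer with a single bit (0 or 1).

1

t=0 Δ0: w4=1 w2=0 w1=1 clk=0 w0=1 w3=0
  Δ1: clk:0→1
  Δ2: w3:0→1
  Δ3: w2:0→1
  (3Δ to stable)
t=1 Δ0: w4=1 w2=1 w1=1 clk=1 w0=1 w3=1
  Δ1: clk:1→0
  (1Δ to stable)
t=2 Δ0: w4=1 w2=1 w1=1 clk=0 w0=1 w3=1
  Δ1: clk:0→1
  Δ2: w3:1→0
  Δ3: w2:1→0
  (3Δ to stable)
t=3 Δ0: w4=1 w2=0 w1=1 clk=1 w0=1 w3=0
  Δ1: clk:1→0
  (1Δ to stable)
t=4 Δ0: w4=1 w2=0 w1=1 clk=0 w0=1 w3=0
  Δ1: clk:0→1
  Δ2: w3:0→1
  Δ3: w2:0→1
  (3Δ to stable)
t=5 Δ0: w4=1 w2=1 w1=1 clk=1 w0=1 w3=1
  Δ1: clk:1→0
  (1Δ to stable)
t=6 Δ0: w4=1 w2=1 w1=1 clk=0 w0=1 w3=1
  Δ1: clk:0→1
  Δ2: w3:1→0
  Δ3: w2:1→0
  (3Δ to stable)
t=7 Δ0: w4=1 w2=0 w1=1 clk=1 w0=1 w3=0
  Δ1: clk:1→0
  (1Δ to stable)
t=8 Δ0: w4=1 w2=0 w1=1 clk=0 w0=1 w3=0
  Δ1: clk:0→1
  Δ2: w3:0→1
  Δ3: w2:0→1
  (3Δ to stable)
t=9 Δ0: w4=1 w2=1 w1=1 clk=1 w0=1 w3=1
  Δ1: clk:1→0
  (1Δ to stable)
t=10 Δ0: w4=1 w2=1 w1=1 clk=0 w0=1 w3=1
  Δ1: clk:0→1
  Δ2: w3:1→0
  Δ3: w2:1→0
  (3Δ to stable)
t=11 Δ0: w4=1 w2=0 w1=1 clk=1 w0=1 w3=0
  Δ1: clk:1→0
  (1Δ to stable)
t=12 Δ0: w4=1 w2=0 w1=1 clk=0 w0=1 w3=0
  Δ1: clk:0→1
  Δ2: w3:0→1
  Δ3: w2:0→1
  (3Δ to stable)
t=13 Δ0: w4=1 w2=1 w1=1 clk=1 w0=1 w3=1
  Δ1: clk:1→0
  (1Δ to stable)
t=14 Δ0: w4=1 w2=1 w1=1 clk=0 w0=1 w3=1
  Δ1: clk:0→1
  Δ2: w3:1→0
  Δ3: w2:1→0
  (3Δ to stable)
t=15 Δ0: w4=1 w2=0 w1=1 clk=1 w0=1 w3=0
  Δ1: clk:1→0
  (1Δ to stable)
t=16 Δ0: w4=1 w2=0 w1=1 clk=0 w0=1 w3=0
  Δ1: clk:0→1
  Δ2: w3:0→1
  Δ3: w2:0→1
  (3Δ to stable)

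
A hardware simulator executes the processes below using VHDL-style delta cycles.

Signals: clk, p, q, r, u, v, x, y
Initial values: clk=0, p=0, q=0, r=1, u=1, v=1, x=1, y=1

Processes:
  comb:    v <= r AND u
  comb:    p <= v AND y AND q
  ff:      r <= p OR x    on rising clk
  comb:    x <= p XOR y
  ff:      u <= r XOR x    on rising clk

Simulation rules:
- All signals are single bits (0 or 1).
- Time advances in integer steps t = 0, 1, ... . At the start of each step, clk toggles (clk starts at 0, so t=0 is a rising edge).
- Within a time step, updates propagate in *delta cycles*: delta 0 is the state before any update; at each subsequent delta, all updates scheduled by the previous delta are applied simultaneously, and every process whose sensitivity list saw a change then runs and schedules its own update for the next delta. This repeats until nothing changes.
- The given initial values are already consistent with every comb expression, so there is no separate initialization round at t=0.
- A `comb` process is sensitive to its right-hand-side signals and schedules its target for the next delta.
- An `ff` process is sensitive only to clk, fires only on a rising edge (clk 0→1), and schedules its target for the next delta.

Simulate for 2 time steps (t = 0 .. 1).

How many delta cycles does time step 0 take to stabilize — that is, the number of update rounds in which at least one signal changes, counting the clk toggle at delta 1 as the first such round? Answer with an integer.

t=0 Δ0: u=1 v=1 clk=0 y=1 p=0 q=0 r=1 x=1
  Δ1: clk:0→1
  Δ2: u:1→0
  Δ3: v:1→0
  (3Δ to stable)
t=1 Δ0: u=0 v=0 clk=1 y=1 p=0 q=0 r=1 x=1
  Δ1: clk:1→0
  (1Δ to stable)

3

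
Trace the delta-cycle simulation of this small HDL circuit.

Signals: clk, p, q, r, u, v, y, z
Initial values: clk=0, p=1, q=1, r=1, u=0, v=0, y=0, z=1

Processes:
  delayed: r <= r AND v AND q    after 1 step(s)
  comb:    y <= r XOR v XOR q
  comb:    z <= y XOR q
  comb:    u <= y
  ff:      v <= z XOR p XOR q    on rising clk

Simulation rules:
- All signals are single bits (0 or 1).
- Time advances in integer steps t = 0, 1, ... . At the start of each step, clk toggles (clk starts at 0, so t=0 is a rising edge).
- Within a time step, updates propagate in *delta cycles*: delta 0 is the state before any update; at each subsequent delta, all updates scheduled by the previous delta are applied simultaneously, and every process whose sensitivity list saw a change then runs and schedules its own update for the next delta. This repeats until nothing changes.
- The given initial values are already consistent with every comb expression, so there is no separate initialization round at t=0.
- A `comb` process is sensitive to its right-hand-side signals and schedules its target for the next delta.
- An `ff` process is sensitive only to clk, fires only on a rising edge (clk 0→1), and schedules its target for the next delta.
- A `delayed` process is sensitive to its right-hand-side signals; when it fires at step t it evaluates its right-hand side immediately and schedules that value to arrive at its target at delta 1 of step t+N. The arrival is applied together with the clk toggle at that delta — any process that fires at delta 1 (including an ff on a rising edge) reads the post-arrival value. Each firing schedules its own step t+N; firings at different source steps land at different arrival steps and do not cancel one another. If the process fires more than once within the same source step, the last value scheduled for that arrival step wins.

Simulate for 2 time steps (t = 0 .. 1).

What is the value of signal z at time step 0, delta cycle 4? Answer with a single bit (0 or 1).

0

[bits: y,v,z,u,clk,q,p,r]
t=0: Δ0=00100111 Δ1=00101111 Δ2=01101111 Δ3=11101111 Δ4=11011111 | 4Δ
t=1: Δ0=11011111 Δ1=11010111 | 1Δ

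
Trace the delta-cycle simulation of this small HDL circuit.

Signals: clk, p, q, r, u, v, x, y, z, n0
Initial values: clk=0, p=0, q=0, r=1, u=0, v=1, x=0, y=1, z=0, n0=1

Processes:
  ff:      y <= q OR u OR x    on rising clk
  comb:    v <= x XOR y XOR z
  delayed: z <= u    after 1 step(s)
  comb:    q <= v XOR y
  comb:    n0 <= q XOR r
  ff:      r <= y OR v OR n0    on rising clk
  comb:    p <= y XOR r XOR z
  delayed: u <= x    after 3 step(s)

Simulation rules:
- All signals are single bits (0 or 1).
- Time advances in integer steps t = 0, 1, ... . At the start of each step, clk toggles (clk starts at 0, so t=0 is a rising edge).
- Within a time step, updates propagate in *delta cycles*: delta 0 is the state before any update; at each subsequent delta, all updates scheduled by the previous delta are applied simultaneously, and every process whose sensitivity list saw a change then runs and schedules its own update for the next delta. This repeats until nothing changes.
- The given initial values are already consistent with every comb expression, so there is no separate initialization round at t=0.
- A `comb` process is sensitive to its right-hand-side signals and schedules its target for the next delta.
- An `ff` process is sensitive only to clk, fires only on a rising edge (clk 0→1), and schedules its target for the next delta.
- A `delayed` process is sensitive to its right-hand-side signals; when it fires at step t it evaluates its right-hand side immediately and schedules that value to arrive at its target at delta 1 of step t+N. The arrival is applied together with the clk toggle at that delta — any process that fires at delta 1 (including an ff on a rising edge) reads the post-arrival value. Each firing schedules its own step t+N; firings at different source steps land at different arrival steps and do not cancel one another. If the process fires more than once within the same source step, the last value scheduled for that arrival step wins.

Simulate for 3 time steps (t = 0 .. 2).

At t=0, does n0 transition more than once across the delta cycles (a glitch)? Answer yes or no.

t=0 Δ0: v=1 x=0 q=0 z=0 p=0 n0=1 u=0 r=1 y=1 clk=0
  Δ1: clk:0→1
  Δ2: y:1→0
  Δ3: v:1→0, q:0→1, p:0→1
  Δ4: q:1→0, n0:1→0
  Δ5: n0:0→1
  (5Δ to stable)
t=1 Δ0: v=0 x=0 q=0 z=0 p=1 n0=1 u=0 r=1 y=0 clk=1
  Δ1: clk:1→0
  (1Δ to stable)
t=2 Δ0: v=0 x=0 q=0 z=0 p=1 n0=1 u=0 r=1 y=0 clk=0
  Δ1: clk:0→1
  (1Δ to stable)

yes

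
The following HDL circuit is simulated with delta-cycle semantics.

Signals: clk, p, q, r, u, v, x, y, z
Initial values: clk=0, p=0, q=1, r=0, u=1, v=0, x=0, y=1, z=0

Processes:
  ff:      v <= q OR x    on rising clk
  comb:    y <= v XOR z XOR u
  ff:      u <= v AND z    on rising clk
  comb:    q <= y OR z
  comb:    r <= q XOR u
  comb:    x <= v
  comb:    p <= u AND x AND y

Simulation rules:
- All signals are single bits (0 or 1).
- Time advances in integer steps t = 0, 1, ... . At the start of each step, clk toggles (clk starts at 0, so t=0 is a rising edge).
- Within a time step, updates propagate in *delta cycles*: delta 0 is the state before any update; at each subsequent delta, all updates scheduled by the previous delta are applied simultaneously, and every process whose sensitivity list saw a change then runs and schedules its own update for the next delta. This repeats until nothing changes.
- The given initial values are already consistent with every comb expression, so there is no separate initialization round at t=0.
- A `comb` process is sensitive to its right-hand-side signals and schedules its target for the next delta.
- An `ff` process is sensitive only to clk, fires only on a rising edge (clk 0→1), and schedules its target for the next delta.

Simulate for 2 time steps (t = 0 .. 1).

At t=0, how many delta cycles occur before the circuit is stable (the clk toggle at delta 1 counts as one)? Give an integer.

t0.Δ0 p=0 u=1 clk=0 y=1 z=0 r=0 q=1 v=0 x=0
t0.Δ1 p=0 u=1 clk=1 y=1 z=0 r=0 q=1 v=0 x=0
t0.Δ2 p=0 u=0 clk=1 y=1 z=0 r=0 q=1 v=1 x=0
t0.Δ3 p=0 u=0 clk=1 y=1 z=0 r=1 q=1 v=1 x=1
t1.Δ0 p=0 u=0 clk=1 y=1 z=0 r=1 q=1 v=1 x=1
t1.Δ1 p=0 u=0 clk=0 y=1 z=0 r=1 q=1 v=1 x=1

3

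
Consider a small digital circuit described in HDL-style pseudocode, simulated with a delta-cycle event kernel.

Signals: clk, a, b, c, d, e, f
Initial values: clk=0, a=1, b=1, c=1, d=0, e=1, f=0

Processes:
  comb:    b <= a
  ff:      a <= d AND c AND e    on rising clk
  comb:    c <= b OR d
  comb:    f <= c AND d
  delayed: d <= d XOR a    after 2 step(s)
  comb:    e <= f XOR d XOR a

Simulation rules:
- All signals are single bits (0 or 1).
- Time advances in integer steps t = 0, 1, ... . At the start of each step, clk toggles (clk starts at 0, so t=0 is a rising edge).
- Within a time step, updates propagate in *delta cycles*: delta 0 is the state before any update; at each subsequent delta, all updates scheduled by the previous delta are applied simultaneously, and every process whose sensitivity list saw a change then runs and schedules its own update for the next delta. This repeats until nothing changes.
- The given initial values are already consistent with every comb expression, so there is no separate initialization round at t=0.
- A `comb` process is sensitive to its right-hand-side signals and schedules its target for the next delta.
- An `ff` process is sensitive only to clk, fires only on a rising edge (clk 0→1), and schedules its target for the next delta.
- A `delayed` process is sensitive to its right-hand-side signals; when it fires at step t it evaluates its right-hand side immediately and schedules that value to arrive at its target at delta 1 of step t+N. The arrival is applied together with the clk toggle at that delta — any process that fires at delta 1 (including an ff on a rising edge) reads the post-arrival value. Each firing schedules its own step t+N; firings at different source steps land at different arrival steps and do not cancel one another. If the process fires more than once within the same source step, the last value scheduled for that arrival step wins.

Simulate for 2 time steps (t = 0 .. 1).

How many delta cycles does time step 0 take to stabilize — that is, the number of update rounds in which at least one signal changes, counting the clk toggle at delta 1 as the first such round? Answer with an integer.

4

t0.Δ0 c=1 clk=0 f=0 a=1 d=0 b=1 e=1
t0.Δ1 c=1 clk=1 f=0 a=1 d=0 b=1 e=1
t0.Δ2 c=1 clk=1 f=0 a=0 d=0 b=1 e=1
t0.Δ3 c=1 clk=1 f=0 a=0 d=0 b=0 e=0
t0.Δ4 c=0 clk=1 f=0 a=0 d=0 b=0 e=0
t1.Δ0 c=0 clk=1 f=0 a=0 d=0 b=0 e=0
t1.Δ1 c=0 clk=0 f=0 a=0 d=0 b=0 e=0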